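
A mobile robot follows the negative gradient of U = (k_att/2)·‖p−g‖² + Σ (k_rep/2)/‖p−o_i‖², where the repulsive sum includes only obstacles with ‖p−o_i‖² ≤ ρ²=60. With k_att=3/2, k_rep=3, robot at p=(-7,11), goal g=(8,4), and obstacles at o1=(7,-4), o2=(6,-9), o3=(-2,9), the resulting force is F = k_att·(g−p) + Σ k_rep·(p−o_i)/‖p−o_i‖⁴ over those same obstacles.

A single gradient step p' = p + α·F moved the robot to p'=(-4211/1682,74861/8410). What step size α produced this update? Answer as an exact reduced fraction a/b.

α = 1/5

F_att = 3/2·(g−p) = 3/2·(15,-7) = (22.5000,-10.5000)
o1: d²=421 > ρ²=60 → inactive
o2: d²=569 > ρ²=60 → inactive
o3: d²=29 ≤ ρ²=60; F_rep = 3·(-5,2)/29² = (-0.0178,0.0071)
F = F_att + ΣF_rep = (22.4822,-10.4929)
Δp = p'−p = (4.4964,-2.0986); α = Δx/Fx = (7563/1682) / (37815/1682) = 1/5
check: Δy/Fy = (-17649/8410) / (-17649/1682) = 1/5 ✓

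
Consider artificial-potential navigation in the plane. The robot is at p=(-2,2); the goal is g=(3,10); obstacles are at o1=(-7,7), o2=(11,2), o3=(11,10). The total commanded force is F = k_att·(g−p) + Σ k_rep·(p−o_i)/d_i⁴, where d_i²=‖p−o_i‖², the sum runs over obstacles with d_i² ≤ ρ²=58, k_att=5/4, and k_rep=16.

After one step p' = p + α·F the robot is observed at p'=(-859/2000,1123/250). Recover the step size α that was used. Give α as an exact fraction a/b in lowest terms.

F_att = 5/4·(g−p) = 5/4·(5,8) = (6.2500,10.0000)
o1: d²=50 ≤ ρ²=58; F_rep = 16·(5,-5)/50² = (0.0320,-0.0320)
o2: d²=169 > ρ²=58 → inactive
o3: d²=233 > ρ²=58 → inactive
F = F_att + ΣF_rep = (6.2820,9.9680)
Δp = p'−p = (1.5705,2.4920); α = Δx/Fx = (3141/2000) / (3141/500) = 1/4
check: Δy/Fy = (623/250) / (1246/125) = 1/4 ✓

α = 1/4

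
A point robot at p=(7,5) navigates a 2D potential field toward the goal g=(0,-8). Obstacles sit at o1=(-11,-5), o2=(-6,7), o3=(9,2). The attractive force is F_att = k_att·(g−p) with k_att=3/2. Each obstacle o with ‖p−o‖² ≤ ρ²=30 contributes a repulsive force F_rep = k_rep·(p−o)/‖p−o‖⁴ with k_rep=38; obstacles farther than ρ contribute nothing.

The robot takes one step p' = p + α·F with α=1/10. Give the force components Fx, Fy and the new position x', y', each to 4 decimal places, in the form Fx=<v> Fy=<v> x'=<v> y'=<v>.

Fx=-10.9497 Fy=-18.8254 x'=5.9050 y'=3.1175

F_att = 3/2·(g−p) = 3/2·(-7,-13) = (-10.5000,-19.5000)
o1: d²=424 > ρ²=30 → inactive
o2: d²=173 > ρ²=30 → inactive
o3: d²=13 ≤ ρ²=30; F_rep = 38·(-2,3)/13² = (-0.4497,0.6746)
F = F_att + ΣF_rep = (-10.9497,-18.8254)
p' = p + 1/10·F = (5.9050,3.1175)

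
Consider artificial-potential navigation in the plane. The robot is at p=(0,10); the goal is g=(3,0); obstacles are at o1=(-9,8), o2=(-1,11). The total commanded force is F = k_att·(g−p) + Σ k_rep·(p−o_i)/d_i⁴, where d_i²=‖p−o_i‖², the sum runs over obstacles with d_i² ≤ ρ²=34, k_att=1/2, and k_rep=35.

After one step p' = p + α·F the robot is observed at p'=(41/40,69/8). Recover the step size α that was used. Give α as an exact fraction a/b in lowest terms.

F_att = 1/2·(g−p) = 1/2·(3,-10) = (1.5000,-5.0000)
o1: d²=85 > ρ²=34 → inactive
o2: d²=2 ≤ ρ²=34; F_rep = 35·(1,-1)/2² = (8.7500,-8.7500)
F = F_att + ΣF_rep = (10.2500,-13.7500)
Δp = p'−p = (1.0250,-1.3750); α = Δx/Fx = (41/40) / (41/4) = 1/10
check: Δy/Fy = (-11/8) / (-55/4) = 1/10 ✓

α = 1/10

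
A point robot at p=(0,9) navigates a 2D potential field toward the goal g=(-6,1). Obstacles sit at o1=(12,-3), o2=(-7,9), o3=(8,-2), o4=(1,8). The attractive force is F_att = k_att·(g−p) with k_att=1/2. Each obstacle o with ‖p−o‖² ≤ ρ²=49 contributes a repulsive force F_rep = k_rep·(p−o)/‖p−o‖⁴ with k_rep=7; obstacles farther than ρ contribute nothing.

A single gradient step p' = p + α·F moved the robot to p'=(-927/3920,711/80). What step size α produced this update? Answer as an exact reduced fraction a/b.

F_att = 1/2·(g−p) = 1/2·(-6,-8) = (-3.0000,-4.0000)
o1: d²=288 > ρ²=49 → inactive
o2: d²=49 ≤ ρ²=49; F_rep = 7·(7,0)/49² = (0.0204,0.0000)
o3: d²=185 > ρ²=49 → inactive
o4: d²=2 ≤ ρ²=49; F_rep = 7·(-1,1)/2² = (-1.7500,1.7500)
F = F_att + ΣF_rep = (-4.7296,-2.2500)
Δp = p'−p = (-0.2365,-0.1125); α = Δx/Fx = (-927/3920) / (-927/196) = 1/20
check: Δy/Fy = (-9/80) / (-9/4) = 1/20 ✓

α = 1/20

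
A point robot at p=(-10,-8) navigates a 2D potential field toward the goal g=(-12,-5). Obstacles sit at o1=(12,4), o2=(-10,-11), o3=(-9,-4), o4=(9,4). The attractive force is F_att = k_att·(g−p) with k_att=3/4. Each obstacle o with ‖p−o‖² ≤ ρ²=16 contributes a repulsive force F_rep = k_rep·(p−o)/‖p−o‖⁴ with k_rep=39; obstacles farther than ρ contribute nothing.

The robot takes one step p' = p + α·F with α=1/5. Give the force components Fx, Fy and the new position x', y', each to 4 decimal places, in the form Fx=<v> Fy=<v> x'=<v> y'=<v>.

F_att = 3/4·(g−p) = 3/4·(-2,3) = (-1.5000,2.2500)
o1: d²=628 > ρ²=16 → inactive
o2: d²=9 ≤ ρ²=16; F_rep = 39·(0,3)/9² = (0.0000,1.4444)
o3: d²=17 > ρ²=16 → inactive
o4: d²=505 > ρ²=16 → inactive
F = F_att + ΣF_rep = (-1.5000,3.6944)
p' = p + 1/5·F = (-10.3000,-7.2611)

Fx=-1.5000 Fy=3.6944 x'=-10.3000 y'=-7.2611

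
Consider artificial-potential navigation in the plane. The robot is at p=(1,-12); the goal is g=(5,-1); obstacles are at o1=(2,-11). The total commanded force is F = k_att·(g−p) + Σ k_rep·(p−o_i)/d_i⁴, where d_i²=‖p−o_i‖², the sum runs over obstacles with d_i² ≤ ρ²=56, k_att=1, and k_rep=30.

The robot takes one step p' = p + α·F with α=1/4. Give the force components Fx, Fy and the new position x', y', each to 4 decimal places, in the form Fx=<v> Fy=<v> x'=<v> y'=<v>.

F_att = 1·(g−p) = 1·(4,11) = (4.0000,11.0000)
o1: d²=2 ≤ ρ²=56; F_rep = 30·(-1,-1)/2² = (-7.5000,-7.5000)
F = F_att + ΣF_rep = (-3.5000,3.5000)
p' = p + 1/4·F = (0.1250,-11.1250)

Fx=-3.5000 Fy=3.5000 x'=0.1250 y'=-11.1250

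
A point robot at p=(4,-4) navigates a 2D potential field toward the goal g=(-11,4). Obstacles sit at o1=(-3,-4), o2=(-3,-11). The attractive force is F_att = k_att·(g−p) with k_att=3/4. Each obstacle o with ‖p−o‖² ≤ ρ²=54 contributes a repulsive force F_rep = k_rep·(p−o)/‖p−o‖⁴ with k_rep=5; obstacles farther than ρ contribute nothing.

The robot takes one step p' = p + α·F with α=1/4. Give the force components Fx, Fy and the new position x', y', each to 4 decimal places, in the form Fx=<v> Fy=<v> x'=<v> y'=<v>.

F_att = 3/4·(g−p) = 3/4·(-15,8) = (-11.2500,6.0000)
o1: d²=49 ≤ ρ²=54; F_rep = 5·(7,0)/49² = (0.0146,0.0000)
o2: d²=98 > ρ²=54 → inactive
F = F_att + ΣF_rep = (-11.2354,6.0000)
p' = p + 1/4·F = (1.1911,-2.5000)

Fx=-11.2354 Fy=6.0000 x'=1.1911 y'=-2.5000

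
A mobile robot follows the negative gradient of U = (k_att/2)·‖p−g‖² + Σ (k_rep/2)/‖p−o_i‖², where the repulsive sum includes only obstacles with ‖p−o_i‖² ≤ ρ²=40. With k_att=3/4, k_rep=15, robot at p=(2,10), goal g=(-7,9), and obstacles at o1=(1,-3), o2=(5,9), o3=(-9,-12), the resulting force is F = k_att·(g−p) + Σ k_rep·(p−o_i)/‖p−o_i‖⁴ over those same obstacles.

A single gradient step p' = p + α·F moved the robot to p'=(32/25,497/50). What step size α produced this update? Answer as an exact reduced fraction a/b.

F_att = 3/4·(g−p) = 3/4·(-9,-1) = (-6.7500,-0.7500)
o1: d²=170 > ρ²=40 → inactive
o2: d²=10 ≤ ρ²=40; F_rep = 15·(-3,1)/10² = (-0.4500,0.1500)
o3: d²=605 > ρ²=40 → inactive
F = F_att + ΣF_rep = (-7.2000,-0.6000)
Δp = p'−p = (-0.7200,-0.0600); α = Δx/Fx = (-18/25) / (-36/5) = 1/10
check: Δy/Fy = (-3/50) / (-3/5) = 1/10 ✓

α = 1/10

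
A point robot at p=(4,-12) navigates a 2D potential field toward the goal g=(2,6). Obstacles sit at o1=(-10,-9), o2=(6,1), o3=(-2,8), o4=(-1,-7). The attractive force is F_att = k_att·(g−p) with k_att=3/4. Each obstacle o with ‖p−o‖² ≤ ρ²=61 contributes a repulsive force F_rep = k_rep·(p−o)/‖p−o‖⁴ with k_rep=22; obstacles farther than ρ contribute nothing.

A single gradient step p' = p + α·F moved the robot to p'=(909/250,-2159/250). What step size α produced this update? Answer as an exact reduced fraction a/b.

α = 1/4

F_att = 3/4·(g−p) = 3/4·(-2,18) = (-1.5000,13.5000)
o1: d²=205 > ρ²=61 → inactive
o2: d²=173 > ρ²=61 → inactive
o3: d²=436 > ρ²=61 → inactive
o4: d²=50 ≤ ρ²=61; F_rep = 22·(5,-5)/50² = (0.0440,-0.0440)
F = F_att + ΣF_rep = (-1.4560,13.4560)
Δp = p'−p = (-0.3640,3.3640); α = Δx/Fx = (-91/250) / (-182/125) = 1/4
check: Δy/Fy = (841/250) / (1682/125) = 1/4 ✓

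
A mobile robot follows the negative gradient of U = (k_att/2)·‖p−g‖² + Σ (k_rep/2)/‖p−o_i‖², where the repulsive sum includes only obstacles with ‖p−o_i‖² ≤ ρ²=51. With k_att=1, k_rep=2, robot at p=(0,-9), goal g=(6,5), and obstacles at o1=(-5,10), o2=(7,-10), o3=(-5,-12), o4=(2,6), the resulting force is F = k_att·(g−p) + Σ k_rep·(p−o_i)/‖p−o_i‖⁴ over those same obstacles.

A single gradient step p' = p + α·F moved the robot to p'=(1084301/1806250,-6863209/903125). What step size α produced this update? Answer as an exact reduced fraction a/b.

α = 1/10

F_att = 1·(g−p) = 1·(6,14) = (6.0000,14.0000)
o1: d²=386 > ρ²=51 → inactive
o2: d²=50 ≤ ρ²=51; F_rep = 2·(-7,1)/50² = (-0.0056,0.0008)
o3: d²=34 ≤ ρ²=51; F_rep = 2·(5,3)/34² = (0.0087,0.0052)
o4: d²=229 > ρ²=51 → inactive
F = F_att + ΣF_rep = (6.0031,14.0060)
Δp = p'−p = (0.6003,1.4006); α = Δx/Fx = (1084301/1806250) / (1084301/180625) = 1/10
check: Δy/Fy = (1264916/903125) / (2529832/180625) = 1/10 ✓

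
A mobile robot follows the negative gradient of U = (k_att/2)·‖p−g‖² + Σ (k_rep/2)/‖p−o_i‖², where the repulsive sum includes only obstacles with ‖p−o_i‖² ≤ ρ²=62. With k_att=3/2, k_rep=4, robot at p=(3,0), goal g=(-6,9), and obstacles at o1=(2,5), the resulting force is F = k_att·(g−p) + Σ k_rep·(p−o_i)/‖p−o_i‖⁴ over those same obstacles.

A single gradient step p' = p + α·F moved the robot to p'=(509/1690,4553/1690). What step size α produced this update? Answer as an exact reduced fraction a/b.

F_att = 3/2·(g−p) = 3/2·(-9,9) = (-13.5000,13.5000)
o1: d²=26 ≤ ρ²=62; F_rep = 4·(1,-5)/26² = (0.0059,-0.0296)
F = F_att + ΣF_rep = (-13.4941,13.4704)
Δp = p'−p = (-2.6988,2.6941); α = Δx/Fx = (-4561/1690) / (-4561/338) = 1/5
check: Δy/Fy = (4553/1690) / (4553/338) = 1/5 ✓

α = 1/5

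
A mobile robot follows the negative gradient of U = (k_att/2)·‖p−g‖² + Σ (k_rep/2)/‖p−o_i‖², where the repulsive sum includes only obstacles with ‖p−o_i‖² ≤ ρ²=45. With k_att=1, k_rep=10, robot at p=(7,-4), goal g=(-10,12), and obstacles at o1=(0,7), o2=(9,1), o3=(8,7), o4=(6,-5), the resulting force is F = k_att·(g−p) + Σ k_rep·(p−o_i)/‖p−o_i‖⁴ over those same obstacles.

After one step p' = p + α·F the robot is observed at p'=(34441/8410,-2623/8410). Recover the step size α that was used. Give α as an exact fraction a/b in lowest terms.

α = 1/5

F_att = 1·(g−p) = 1·(-17,16) = (-17.0000,16.0000)
o1: d²=170 > ρ²=45 → inactive
o2: d²=29 ≤ ρ²=45; F_rep = 10·(-2,-5)/29² = (-0.0238,-0.0595)
o3: d²=122 > ρ²=45 → inactive
o4: d²=2 ≤ ρ²=45; F_rep = 10·(1,1)/2² = (2.5000,2.5000)
F = F_att + ΣF_rep = (-14.5238,18.4405)
Δp = p'−p = (-2.9048,3.6881); α = Δx/Fx = (-24429/8410) / (-24429/1682) = 1/5
check: Δy/Fy = (31017/8410) / (31017/1682) = 1/5 ✓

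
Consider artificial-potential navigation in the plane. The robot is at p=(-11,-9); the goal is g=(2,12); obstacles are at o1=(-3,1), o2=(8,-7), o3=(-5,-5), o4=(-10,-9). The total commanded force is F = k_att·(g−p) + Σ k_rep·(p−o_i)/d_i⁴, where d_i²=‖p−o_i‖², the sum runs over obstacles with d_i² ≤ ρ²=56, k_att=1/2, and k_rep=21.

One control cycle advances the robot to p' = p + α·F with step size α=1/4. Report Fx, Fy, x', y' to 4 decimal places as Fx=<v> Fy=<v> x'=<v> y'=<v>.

F_att = 1/2·(g−p) = 1/2·(13,21) = (6.5000,10.5000)
o1: d²=164 > ρ²=56 → inactive
o2: d²=365 > ρ²=56 → inactive
o3: d²=52 ≤ ρ²=56; F_rep = 21·(-6,-4)/52² = (-0.0466,-0.0311)
o4: d²=1 ≤ ρ²=56; F_rep = 21·(-1,0)/1² = (-21.0000,0.0000)
F = F_att + ΣF_rep = (-14.5466,10.4689)
p' = p + 1/4·F = (-14.6366,-6.3828)

Fx=-14.5466 Fy=10.4689 x'=-14.6366 y'=-6.3828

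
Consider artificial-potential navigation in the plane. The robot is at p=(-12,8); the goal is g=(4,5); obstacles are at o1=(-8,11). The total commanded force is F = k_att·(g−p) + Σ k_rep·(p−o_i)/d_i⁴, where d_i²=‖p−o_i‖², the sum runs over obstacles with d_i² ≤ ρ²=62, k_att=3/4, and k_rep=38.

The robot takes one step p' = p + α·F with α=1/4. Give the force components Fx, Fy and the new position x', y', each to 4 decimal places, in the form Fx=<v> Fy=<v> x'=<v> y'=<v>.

Fx=11.7568 Fy=-2.4324 x'=-9.0608 y'=7.3919

F_att = 3/4·(g−p) = 3/4·(16,-3) = (12.0000,-2.2500)
o1: d²=25 ≤ ρ²=62; F_rep = 38·(-4,-3)/25² = (-0.2432,-0.1824)
F = F_att + ΣF_rep = (11.7568,-2.4324)
p' = p + 1/4·F = (-9.0608,7.3919)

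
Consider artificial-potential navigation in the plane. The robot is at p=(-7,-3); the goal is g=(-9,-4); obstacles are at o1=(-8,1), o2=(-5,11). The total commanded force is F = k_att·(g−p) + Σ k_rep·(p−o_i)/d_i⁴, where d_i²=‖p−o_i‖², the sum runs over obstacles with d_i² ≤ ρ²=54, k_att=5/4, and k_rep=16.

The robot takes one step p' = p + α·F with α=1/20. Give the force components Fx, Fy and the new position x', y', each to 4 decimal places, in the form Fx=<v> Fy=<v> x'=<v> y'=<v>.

Fx=-2.4446 Fy=-1.4715 x'=-7.1222 y'=-3.0736

F_att = 5/4·(g−p) = 5/4·(-2,-1) = (-2.5000,-1.2500)
o1: d²=17 ≤ ρ²=54; F_rep = 16·(1,-4)/17² = (0.0554,-0.2215)
o2: d²=200 > ρ²=54 → inactive
F = F_att + ΣF_rep = (-2.4446,-1.4715)
p' = p + 1/20·F = (-7.1222,-3.0736)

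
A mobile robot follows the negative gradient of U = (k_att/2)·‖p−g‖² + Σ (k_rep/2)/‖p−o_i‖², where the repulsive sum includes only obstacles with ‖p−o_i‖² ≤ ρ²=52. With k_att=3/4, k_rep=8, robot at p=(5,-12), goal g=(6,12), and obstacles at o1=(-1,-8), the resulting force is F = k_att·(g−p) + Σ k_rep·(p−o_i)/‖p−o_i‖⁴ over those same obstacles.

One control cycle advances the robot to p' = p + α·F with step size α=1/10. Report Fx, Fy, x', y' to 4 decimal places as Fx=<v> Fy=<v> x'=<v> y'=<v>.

Fx=0.7678 Fy=17.9882 x'=5.0768 y'=-10.2012

F_att = 3/4·(g−p) = 3/4·(1,24) = (0.7500,18.0000)
o1: d²=52 ≤ ρ²=52; F_rep = 8·(6,-4)/52² = (0.0178,-0.0118)
F = F_att + ΣF_rep = (0.7678,17.9882)
p' = p + 1/10·F = (5.0768,-10.2012)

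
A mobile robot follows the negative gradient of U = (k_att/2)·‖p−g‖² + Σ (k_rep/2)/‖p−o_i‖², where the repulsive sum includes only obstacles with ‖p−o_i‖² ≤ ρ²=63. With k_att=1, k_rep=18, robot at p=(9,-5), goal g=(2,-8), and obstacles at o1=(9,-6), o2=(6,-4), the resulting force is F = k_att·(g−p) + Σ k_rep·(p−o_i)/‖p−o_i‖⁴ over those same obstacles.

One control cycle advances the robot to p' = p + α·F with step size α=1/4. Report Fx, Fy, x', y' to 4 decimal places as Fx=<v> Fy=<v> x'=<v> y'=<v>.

Fx=-6.4600 Fy=14.8200 x'=7.3850 y'=-1.2950

F_att = 1·(g−p) = 1·(-7,-3) = (-7.0000,-3.0000)
o1: d²=1 ≤ ρ²=63; F_rep = 18·(0,1)/1² = (0.0000,18.0000)
o2: d²=10 ≤ ρ²=63; F_rep = 18·(3,-1)/10² = (0.5400,-0.1800)
F = F_att + ΣF_rep = (-6.4600,14.8200)
p' = p + 1/4·F = (7.3850,-1.2950)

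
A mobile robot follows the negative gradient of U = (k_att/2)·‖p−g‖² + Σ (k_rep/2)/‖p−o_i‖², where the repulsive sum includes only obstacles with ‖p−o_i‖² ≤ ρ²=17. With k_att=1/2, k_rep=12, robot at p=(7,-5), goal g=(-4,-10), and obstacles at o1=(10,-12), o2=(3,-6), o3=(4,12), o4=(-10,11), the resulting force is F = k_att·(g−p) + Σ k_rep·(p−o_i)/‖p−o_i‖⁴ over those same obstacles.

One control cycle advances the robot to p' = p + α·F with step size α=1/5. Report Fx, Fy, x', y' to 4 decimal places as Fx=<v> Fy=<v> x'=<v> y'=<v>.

Fx=-5.3339 Fy=-2.4585 x'=5.9332 y'=-5.4917

F_att = 1/2·(g−p) = 1/2·(-11,-5) = (-5.5000,-2.5000)
o1: d²=58 > ρ²=17 → inactive
o2: d²=17 ≤ ρ²=17; F_rep = 12·(4,1)/17² = (0.1661,0.0415)
o3: d²=298 > ρ²=17 → inactive
o4: d²=545 > ρ²=17 → inactive
F = F_att + ΣF_rep = (-5.3339,-2.4585)
p' = p + 1/5·F = (5.9332,-5.4917)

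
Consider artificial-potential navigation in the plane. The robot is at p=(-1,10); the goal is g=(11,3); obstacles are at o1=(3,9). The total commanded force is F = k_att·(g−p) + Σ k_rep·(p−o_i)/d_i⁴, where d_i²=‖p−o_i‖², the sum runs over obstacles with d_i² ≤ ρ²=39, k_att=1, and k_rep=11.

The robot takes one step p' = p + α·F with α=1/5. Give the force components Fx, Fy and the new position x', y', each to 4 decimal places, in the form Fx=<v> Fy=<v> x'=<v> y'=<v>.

Fx=11.8478 Fy=-6.9619 x'=1.3696 y'=8.6076

F_att = 1·(g−p) = 1·(12,-7) = (12.0000,-7.0000)
o1: d²=17 ≤ ρ²=39; F_rep = 11·(-4,1)/17² = (-0.1522,0.0381)
F = F_att + ΣF_rep = (11.8478,-6.9619)
p' = p + 1/5·F = (1.3696,8.6076)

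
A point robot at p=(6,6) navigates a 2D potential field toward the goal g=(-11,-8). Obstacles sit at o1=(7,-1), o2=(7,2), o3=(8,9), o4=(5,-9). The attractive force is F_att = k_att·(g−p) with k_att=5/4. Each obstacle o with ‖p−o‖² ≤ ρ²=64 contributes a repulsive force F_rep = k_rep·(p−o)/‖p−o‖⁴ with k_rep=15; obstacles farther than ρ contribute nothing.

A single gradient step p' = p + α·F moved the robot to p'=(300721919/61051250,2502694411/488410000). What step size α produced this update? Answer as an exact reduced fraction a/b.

F_att = 5/4·(g−p) = 5/4·(-17,-14) = (-21.2500,-17.5000)
o1: d²=50 ≤ ρ²=64; F_rep = 15·(-1,7)/50² = (-0.0060,0.0420)
o2: d²=17 ≤ ρ²=64; F_rep = 15·(-1,4)/17² = (-0.0519,0.2076)
o3: d²=13 ≤ ρ²=64; F_rep = 15·(-2,-3)/13² = (-0.1775,-0.2663)
o4: d²=226 > ρ²=64 → inactive
F = F_att + ΣF_rep = (-21.4854,-17.5167)
Δp = p'−p = (-1.0743,-0.8758); α = Δx/Fx = (-65585581/61051250) / (-131171162/6105125) = 1/20
check: Δy/Fy = (-427765589/488410000) / (-427765589/24420500) = 1/20 ✓

α = 1/20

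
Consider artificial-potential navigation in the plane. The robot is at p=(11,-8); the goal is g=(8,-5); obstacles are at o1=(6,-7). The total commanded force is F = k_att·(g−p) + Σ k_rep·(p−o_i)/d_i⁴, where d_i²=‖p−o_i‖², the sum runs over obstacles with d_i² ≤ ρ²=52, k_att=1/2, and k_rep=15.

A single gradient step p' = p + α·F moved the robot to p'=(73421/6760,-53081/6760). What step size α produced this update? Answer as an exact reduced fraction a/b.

F_att = 1/2·(g−p) = 1/2·(-3,3) = (-1.5000,1.5000)
o1: d²=26 ≤ ρ²=52; F_rep = 15·(5,-1)/26² = (0.1109,-0.0222)
F = F_att + ΣF_rep = (-1.3891,1.4778)
Δp = p'−p = (-0.1389,0.1478); α = Δx/Fx = (-939/6760) / (-939/676) = 1/10
check: Δy/Fy = (999/6760) / (999/676) = 1/10 ✓

α = 1/10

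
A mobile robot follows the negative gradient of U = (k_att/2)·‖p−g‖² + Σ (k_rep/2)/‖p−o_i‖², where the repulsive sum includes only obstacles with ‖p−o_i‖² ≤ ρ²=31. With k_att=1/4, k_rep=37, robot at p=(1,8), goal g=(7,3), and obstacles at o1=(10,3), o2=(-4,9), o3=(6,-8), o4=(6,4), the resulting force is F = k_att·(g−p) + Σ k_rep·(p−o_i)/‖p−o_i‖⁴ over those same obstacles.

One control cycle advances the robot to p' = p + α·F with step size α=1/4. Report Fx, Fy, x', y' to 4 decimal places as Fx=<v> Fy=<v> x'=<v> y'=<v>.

Fx=1.7737 Fy=-1.3047 x'=1.4434 y'=7.6738

F_att = 1/4·(g−p) = 1/4·(6,-5) = (1.5000,-1.2500)
o1: d²=106 > ρ²=31 → inactive
o2: d²=26 ≤ ρ²=31; F_rep = 37·(5,-1)/26² = (0.2737,-0.0547)
o3: d²=281 > ρ²=31 → inactive
o4: d²=41 > ρ²=31 → inactive
F = F_att + ΣF_rep = (1.7737,-1.3047)
p' = p + 1/4·F = (1.4434,7.6738)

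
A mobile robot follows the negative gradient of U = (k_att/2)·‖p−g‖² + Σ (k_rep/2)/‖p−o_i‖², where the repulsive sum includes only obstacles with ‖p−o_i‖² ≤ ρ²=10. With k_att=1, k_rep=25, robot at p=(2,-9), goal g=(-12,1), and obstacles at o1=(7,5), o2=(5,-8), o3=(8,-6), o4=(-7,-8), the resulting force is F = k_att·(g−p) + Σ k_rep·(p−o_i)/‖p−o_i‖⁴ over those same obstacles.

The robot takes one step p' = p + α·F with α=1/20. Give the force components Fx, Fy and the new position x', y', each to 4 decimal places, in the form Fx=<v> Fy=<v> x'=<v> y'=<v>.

F_att = 1·(g−p) = 1·(-14,10) = (-14.0000,10.0000)
o1: d²=221 > ρ²=10 → inactive
o2: d²=10 ≤ ρ²=10; F_rep = 25·(-3,-1)/10² = (-0.7500,-0.2500)
o3: d²=45 > ρ²=10 → inactive
o4: d²=82 > ρ²=10 → inactive
F = F_att + ΣF_rep = (-14.7500,9.7500)
p' = p + 1/20·F = (1.2625,-8.5125)

Fx=-14.7500 Fy=9.7500 x'=1.2625 y'=-8.5125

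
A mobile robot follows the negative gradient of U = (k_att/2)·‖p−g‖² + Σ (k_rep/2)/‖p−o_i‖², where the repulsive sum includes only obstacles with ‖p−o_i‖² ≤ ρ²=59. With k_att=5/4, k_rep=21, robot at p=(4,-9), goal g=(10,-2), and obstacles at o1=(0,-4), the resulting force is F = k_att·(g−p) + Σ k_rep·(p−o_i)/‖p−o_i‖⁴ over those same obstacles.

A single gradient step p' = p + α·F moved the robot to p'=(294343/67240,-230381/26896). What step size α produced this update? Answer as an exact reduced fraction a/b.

α = 1/20

F_att = 5/4·(g−p) = 5/4·(6,7) = (7.5000,8.7500)
o1: d²=41 ≤ ρ²=59; F_rep = 21·(4,-5)/41² = (0.0500,-0.0625)
F = F_att + ΣF_rep = (7.5500,8.6875)
Δp = p'−p = (0.3775,0.4344); α = Δx/Fx = (25383/67240) / (25383/3362) = 1/20
check: Δy/Fy = (11683/26896) / (58415/6724) = 1/20 ✓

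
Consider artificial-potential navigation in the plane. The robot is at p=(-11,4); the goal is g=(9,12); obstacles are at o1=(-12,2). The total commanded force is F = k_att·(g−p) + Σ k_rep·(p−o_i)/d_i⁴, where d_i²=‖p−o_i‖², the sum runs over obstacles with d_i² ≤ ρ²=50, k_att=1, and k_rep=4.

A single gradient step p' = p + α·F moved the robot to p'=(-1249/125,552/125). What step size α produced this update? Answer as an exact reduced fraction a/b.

α = 1/20

F_att = 1·(g−p) = 1·(20,8) = (20.0000,8.0000)
o1: d²=5 ≤ ρ²=50; F_rep = 4·(1,2)/5² = (0.1600,0.3200)
F = F_att + ΣF_rep = (20.1600,8.3200)
Δp = p'−p = (1.0080,0.4160); α = Δx/Fx = (126/125) / (504/25) = 1/20
check: Δy/Fy = (52/125) / (208/25) = 1/20 ✓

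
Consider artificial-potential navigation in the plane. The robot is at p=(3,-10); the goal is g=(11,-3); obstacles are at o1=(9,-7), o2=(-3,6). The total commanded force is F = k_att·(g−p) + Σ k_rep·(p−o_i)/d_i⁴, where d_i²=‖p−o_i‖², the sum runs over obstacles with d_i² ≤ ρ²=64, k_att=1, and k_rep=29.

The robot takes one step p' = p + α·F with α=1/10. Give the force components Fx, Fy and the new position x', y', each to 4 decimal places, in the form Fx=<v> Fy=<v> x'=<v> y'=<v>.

Fx=7.9141 Fy=6.9570 x'=3.7914 y'=-9.3043

F_att = 1·(g−p) = 1·(8,7) = (8.0000,7.0000)
o1: d²=45 ≤ ρ²=64; F_rep = 29·(-6,-3)/45² = (-0.0859,-0.0430)
o2: d²=292 > ρ²=64 → inactive
F = F_att + ΣF_rep = (7.9141,6.9570)
p' = p + 1/10·F = (3.7914,-9.3043)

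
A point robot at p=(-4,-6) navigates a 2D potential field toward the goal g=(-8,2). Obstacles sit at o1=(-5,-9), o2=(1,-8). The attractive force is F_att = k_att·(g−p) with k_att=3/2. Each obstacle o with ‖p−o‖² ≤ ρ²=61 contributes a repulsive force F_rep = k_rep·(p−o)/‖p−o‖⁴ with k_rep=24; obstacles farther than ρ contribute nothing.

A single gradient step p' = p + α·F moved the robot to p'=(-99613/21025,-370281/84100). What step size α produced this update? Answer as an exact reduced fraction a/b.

F_att = 3/2·(g−p) = 3/2·(-4,8) = (-6.0000,12.0000)
o1: d²=10 ≤ ρ²=61; F_rep = 24·(1,3)/10² = (0.2400,0.7200)
o2: d²=29 ≤ ρ²=61; F_rep = 24·(-5,2)/29² = (-0.1427,0.0571)
F = F_att + ΣF_rep = (-5.9027,12.7771)
Δp = p'−p = (-0.7378,1.5971); α = Δx/Fx = (-15513/21025) / (-124104/21025) = 1/8
check: Δy/Fy = (134319/84100) / (268638/21025) = 1/8 ✓

α = 1/8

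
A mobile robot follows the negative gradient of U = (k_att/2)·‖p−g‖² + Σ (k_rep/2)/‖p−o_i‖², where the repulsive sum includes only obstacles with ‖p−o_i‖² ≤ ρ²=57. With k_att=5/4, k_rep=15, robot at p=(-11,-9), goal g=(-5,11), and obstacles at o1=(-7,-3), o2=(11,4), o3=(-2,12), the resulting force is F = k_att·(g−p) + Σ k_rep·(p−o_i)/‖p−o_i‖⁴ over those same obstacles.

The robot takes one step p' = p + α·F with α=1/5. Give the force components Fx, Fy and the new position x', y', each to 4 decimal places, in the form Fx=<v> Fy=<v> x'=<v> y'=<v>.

Fx=7.4778 Fy=24.9667 x'=-9.5044 y'=-4.0067

F_att = 5/4·(g−p) = 5/4·(6,20) = (7.5000,25.0000)
o1: d²=52 ≤ ρ²=57; F_rep = 15·(-4,-6)/52² = (-0.0222,-0.0333)
o2: d²=653 > ρ²=57 → inactive
o3: d²=522 > ρ²=57 → inactive
F = F_att + ΣF_rep = (7.4778,24.9667)
p' = p + 1/5·F = (-9.5044,-4.0067)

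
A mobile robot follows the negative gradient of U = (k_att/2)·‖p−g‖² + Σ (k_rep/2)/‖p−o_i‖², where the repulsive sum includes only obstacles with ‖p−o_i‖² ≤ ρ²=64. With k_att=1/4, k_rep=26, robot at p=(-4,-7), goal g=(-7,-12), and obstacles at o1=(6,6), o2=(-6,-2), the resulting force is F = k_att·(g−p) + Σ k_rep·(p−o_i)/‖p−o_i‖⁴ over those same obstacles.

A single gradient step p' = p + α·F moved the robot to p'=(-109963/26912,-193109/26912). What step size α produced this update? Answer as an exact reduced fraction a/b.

F_att = 1/4·(g−p) = 1/4·(-3,-5) = (-0.7500,-1.2500)
o1: d²=269 > ρ²=64 → inactive
o2: d²=29 ≤ ρ²=64; F_rep = 26·(2,-5)/29² = (0.0618,-0.1546)
F = F_att + ΣF_rep = (-0.6882,-1.4046)
Δp = p'−p = (-0.0860,-0.1756); α = Δx/Fx = (-2315/26912) / (-2315/3364) = 1/8
check: Δy/Fy = (-4725/26912) / (-4725/3364) = 1/8 ✓

α = 1/8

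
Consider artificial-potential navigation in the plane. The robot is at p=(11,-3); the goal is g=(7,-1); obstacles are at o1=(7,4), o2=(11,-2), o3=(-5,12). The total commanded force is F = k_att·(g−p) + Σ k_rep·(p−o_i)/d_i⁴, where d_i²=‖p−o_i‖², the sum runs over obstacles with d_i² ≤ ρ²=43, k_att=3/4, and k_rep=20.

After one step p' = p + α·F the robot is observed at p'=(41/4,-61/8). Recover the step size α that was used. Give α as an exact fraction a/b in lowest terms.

F_att = 3/4·(g−p) = 3/4·(-4,2) = (-3.0000,1.5000)
o1: d²=65 > ρ²=43 → inactive
o2: d²=1 ≤ ρ²=43; F_rep = 20·(0,-1)/1² = (0.0000,-20.0000)
o3: d²=481 > ρ²=43 → inactive
F = F_att + ΣF_rep = (-3.0000,-18.5000)
Δp = p'−p = (-0.7500,-4.6250); α = Δx/Fx = (-3/4) / (-3) = 1/4
check: Δy/Fy = (-37/8) / (-37/2) = 1/4 ✓

α = 1/4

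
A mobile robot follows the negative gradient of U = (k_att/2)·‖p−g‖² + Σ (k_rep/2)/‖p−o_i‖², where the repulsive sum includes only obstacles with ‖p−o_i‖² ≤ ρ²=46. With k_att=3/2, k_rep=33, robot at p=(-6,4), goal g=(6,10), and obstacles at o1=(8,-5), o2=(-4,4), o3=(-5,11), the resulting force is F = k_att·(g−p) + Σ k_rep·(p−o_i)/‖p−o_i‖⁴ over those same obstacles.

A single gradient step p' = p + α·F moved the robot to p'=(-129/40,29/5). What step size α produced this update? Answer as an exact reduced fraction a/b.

α = 1/5

F_att = 3/2·(g−p) = 3/2·(12,6) = (18.0000,9.0000)
o1: d²=277 > ρ²=46 → inactive
o2: d²=4 ≤ ρ²=46; F_rep = 33·(-2,0)/4² = (-4.1250,0.0000)
o3: d²=50 > ρ²=46 → inactive
F = F_att + ΣF_rep = (13.8750,9.0000)
Δp = p'−p = (2.7750,1.8000); α = Δx/Fx = (111/40) / (111/8) = 1/5
check: Δy/Fy = (9/5) / (9) = 1/5 ✓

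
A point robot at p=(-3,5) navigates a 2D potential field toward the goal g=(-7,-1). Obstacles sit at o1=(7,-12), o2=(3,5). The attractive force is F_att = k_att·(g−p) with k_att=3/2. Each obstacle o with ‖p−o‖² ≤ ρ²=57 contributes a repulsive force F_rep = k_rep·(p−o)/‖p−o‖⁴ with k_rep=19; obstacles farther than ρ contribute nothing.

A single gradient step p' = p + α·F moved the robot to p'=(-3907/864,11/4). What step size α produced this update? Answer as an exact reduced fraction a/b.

α = 1/4

F_att = 3/2·(g−p) = 3/2·(-4,-6) = (-6.0000,-9.0000)
o1: d²=389 > ρ²=57 → inactive
o2: d²=36 ≤ ρ²=57; F_rep = 19·(-6,0)/36² = (-0.0880,0.0000)
F = F_att + ΣF_rep = (-6.0880,-9.0000)
Δp = p'−p = (-1.5220,-2.2500); α = Δx/Fx = (-1315/864) / (-1315/216) = 1/4
check: Δy/Fy = (-9/4) / (-9) = 1/4 ✓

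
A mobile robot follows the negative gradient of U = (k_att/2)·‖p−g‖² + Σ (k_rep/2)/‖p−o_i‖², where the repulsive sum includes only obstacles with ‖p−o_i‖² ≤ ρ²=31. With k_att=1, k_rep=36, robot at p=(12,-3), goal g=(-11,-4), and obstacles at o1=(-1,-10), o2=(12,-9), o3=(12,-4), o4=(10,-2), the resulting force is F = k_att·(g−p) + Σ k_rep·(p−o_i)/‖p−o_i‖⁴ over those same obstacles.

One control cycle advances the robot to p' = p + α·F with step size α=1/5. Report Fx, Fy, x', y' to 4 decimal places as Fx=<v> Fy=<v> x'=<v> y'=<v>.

F_att = 1·(g−p) = 1·(-23,-1) = (-23.0000,-1.0000)
o1: d²=218 > ρ²=31 → inactive
o2: d²=36 > ρ²=31 → inactive
o3: d²=1 ≤ ρ²=31; F_rep = 36·(0,1)/1² = (0.0000,36.0000)
o4: d²=5 ≤ ρ²=31; F_rep = 36·(2,-1)/5² = (2.8800,-1.4400)
F = F_att + ΣF_rep = (-20.1200,33.5600)
p' = p + 1/5·F = (7.9760,3.7120)

Fx=-20.1200 Fy=33.5600 x'=7.9760 y'=3.7120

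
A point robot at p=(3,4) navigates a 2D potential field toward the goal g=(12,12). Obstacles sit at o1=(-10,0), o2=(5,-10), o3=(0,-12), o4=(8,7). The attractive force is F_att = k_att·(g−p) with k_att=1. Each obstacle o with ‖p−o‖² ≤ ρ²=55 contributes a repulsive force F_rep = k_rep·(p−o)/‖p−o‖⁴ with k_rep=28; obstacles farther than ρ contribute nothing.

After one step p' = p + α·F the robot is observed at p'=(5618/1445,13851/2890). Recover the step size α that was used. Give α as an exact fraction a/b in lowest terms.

F_att = 1·(g−p) = 1·(9,8) = (9.0000,8.0000)
o1: d²=185 > ρ²=55 → inactive
o2: d²=200 > ρ²=55 → inactive
o3: d²=265 > ρ²=55 → inactive
o4: d²=34 ≤ ρ²=55; F_rep = 28·(-5,-3)/34² = (-0.1211,-0.0727)
F = F_att + ΣF_rep = (8.8789,7.9273)
Δp = p'−p = (0.8879,0.7927); α = Δx/Fx = (1283/1445) / (2566/289) = 1/10
check: Δy/Fy = (2291/2890) / (2291/289) = 1/10 ✓

α = 1/10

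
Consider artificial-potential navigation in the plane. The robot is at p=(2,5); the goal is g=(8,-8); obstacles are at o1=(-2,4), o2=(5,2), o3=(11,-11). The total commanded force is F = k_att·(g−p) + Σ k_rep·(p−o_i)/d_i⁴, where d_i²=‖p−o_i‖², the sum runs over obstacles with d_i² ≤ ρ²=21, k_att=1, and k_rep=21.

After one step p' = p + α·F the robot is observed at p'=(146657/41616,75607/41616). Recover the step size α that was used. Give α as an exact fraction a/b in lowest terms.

F_att = 1·(g−p) = 1·(6,-13) = (6.0000,-13.0000)
o1: d²=17 ≤ ρ²=21; F_rep = 21·(4,1)/17² = (0.2907,0.0727)
o2: d²=18 ≤ ρ²=21; F_rep = 21·(-3,3)/18² = (-0.1944,0.1944)
o3: d²=337 > ρ²=21 → inactive
F = F_att + ΣF_rep = (6.0962,-12.7329)
Δp = p'−p = (1.5241,-3.1832); α = Δx/Fx = (63425/41616) / (63425/10404) = 1/4
check: Δy/Fy = (-132473/41616) / (-132473/10404) = 1/4 ✓

α = 1/4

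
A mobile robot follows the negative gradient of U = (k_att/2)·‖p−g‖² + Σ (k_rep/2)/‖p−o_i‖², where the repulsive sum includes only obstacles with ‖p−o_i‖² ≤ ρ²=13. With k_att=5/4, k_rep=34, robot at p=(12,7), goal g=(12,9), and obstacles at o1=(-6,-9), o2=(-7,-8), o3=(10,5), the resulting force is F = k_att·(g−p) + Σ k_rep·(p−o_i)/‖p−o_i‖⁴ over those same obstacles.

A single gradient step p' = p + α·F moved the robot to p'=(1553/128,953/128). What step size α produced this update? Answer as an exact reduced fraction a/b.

α = 1/8

F_att = 5/4·(g−p) = 5/4·(0,2) = (0.0000,2.5000)
o1: d²=580 > ρ²=13 → inactive
o2: d²=586 > ρ²=13 → inactive
o3: d²=8 ≤ ρ²=13; F_rep = 34·(2,2)/8² = (1.0625,1.0625)
F = F_att + ΣF_rep = (1.0625,3.5625)
Δp = p'−p = (0.1328,0.4453); α = Δx/Fx = (17/128) / (17/16) = 1/8
check: Δy/Fy = (57/128) / (57/16) = 1/8 ✓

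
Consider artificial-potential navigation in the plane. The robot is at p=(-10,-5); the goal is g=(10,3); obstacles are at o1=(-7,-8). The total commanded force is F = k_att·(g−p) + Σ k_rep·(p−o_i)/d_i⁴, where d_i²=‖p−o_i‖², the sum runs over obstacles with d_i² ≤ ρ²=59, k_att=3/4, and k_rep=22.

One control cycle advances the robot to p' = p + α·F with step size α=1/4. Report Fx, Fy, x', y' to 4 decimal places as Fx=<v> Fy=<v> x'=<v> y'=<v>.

Fx=14.7963 Fy=6.2037 x'=-6.3009 y'=-3.4491

F_att = 3/4·(g−p) = 3/4·(20,8) = (15.0000,6.0000)
o1: d²=18 ≤ ρ²=59; F_rep = 22·(-3,3)/18² = (-0.2037,0.2037)
F = F_att + ΣF_rep = (14.7963,6.2037)
p' = p + 1/4·F = (-6.3009,-3.4491)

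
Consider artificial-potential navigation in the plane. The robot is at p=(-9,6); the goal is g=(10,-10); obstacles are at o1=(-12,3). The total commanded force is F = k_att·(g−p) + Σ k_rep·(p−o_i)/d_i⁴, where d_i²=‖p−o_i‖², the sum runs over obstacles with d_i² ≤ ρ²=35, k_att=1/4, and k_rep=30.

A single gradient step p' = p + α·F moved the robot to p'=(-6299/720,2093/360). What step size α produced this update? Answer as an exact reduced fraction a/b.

F_att = 1/4·(g−p) = 1/4·(19,-16) = (4.7500,-4.0000)
o1: d²=18 ≤ ρ²=35; F_rep = 30·(3,3)/18² = (0.2778,0.2778)
F = F_att + ΣF_rep = (5.0278,-3.7222)
Δp = p'−p = (0.2514,-0.1861); α = Δx/Fx = (181/720) / (181/36) = 1/20
check: Δy/Fy = (-67/360) / (-67/18) = 1/20 ✓

α = 1/20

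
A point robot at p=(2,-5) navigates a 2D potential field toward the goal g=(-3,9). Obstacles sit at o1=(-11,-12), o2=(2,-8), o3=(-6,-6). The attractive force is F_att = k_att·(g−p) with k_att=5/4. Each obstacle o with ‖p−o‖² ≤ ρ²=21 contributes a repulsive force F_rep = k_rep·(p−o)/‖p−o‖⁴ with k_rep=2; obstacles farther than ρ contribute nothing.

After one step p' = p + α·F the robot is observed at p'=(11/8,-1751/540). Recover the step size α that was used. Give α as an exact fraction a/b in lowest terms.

F_att = 5/4·(g−p) = 5/4·(-5,14) = (-6.2500,17.5000)
o1: d²=218 > ρ²=21 → inactive
o2: d²=9 ≤ ρ²=21; F_rep = 2·(0,3)/9² = (0.0000,0.0741)
o3: d²=65 > ρ²=21 → inactive
F = F_att + ΣF_rep = (-6.2500,17.5741)
Δp = p'−p = (-0.6250,1.7574); α = Δx/Fx = (-5/8) / (-25/4) = 1/10
check: Δy/Fy = (949/540) / (949/54) = 1/10 ✓

α = 1/10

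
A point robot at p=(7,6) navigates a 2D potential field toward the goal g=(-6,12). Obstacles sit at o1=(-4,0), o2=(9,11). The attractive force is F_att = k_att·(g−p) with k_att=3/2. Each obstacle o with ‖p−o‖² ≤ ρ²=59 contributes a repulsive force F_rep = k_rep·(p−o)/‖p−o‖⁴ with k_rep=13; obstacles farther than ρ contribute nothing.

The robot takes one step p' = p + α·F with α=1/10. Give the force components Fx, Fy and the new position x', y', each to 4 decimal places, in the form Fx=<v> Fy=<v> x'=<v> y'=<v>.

F_att = 3/2·(g−p) = 3/2·(-13,6) = (-19.5000,9.0000)
o1: d²=157 > ρ²=59 → inactive
o2: d²=29 ≤ ρ²=59; F_rep = 13·(-2,-5)/29² = (-0.0309,-0.0773)
F = F_att + ΣF_rep = (-19.5309,8.9227)
p' = p + 1/10·F = (5.0469,6.8923)

Fx=-19.5309 Fy=8.9227 x'=5.0469 y'=6.8923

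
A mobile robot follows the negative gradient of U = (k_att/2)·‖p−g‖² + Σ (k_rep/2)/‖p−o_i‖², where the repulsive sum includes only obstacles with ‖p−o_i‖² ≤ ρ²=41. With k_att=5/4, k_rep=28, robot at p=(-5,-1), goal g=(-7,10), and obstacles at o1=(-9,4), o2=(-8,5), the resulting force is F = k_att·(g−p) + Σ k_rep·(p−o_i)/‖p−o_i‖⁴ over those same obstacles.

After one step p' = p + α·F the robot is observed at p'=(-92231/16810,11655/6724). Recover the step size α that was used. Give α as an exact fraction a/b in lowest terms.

F_att = 5/4·(g−p) = 5/4·(-2,11) = (-2.5000,13.7500)
o1: d²=41 ≤ ρ²=41; F_rep = 28·(4,-5)/41² = (0.0666,-0.0833)
o2: d²=45 > ρ²=41 → inactive
F = F_att + ΣF_rep = (-2.4334,13.6667)
Δp = p'−p = (-0.4867,2.7333); α = Δx/Fx = (-8181/16810) / (-8181/3362) = 1/5
check: Δy/Fy = (18379/6724) / (91895/6724) = 1/5 ✓

α = 1/5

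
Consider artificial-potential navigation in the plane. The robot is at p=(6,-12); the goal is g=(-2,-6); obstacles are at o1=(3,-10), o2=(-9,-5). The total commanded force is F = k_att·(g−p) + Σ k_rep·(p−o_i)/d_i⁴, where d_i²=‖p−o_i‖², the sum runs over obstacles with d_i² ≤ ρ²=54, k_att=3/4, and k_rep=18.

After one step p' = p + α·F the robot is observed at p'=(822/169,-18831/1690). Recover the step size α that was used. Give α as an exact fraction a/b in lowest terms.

α = 1/5

F_att = 3/4·(g−p) = 3/4·(-8,6) = (-6.0000,4.5000)
o1: d²=13 ≤ ρ²=54; F_rep = 18·(3,-2)/13² = (0.3195,-0.2130)
o2: d²=274 > ρ²=54 → inactive
F = F_att + ΣF_rep = (-5.6805,4.2870)
Δp = p'−p = (-1.1361,0.8574); α = Δx/Fx = (-192/169) / (-960/169) = 1/5
check: Δy/Fy = (1449/1690) / (1449/338) = 1/5 ✓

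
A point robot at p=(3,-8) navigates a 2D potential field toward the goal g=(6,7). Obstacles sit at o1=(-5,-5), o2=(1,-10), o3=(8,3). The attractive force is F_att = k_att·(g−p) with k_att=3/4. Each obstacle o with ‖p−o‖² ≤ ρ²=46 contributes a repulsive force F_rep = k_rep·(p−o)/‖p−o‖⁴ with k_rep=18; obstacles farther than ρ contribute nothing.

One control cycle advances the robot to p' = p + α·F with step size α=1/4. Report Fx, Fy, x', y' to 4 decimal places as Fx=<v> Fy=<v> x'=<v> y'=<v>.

Fx=2.8125 Fy=11.8125 x'=3.7031 y'=-5.0469

F_att = 3/4·(g−p) = 3/4·(3,15) = (2.2500,11.2500)
o1: d²=73 > ρ²=46 → inactive
o2: d²=8 ≤ ρ²=46; F_rep = 18·(2,2)/8² = (0.5625,0.5625)
o3: d²=146 > ρ²=46 → inactive
F = F_att + ΣF_rep = (2.8125,11.8125)
p' = p + 1/4·F = (3.7031,-5.0469)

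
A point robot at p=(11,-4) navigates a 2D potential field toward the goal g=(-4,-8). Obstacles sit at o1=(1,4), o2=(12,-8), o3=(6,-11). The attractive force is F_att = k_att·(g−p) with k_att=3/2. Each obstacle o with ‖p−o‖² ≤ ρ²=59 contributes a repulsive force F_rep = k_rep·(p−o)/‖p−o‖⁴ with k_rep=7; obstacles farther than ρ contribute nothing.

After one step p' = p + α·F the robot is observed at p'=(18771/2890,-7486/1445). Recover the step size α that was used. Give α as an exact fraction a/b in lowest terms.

F_att = 3/2·(g−p) = 3/2·(-15,-4) = (-22.5000,-6.0000)
o1: d²=164 > ρ²=59 → inactive
o2: d²=17 ≤ ρ²=59; F_rep = 7·(-1,4)/17² = (-0.0242,0.0969)
o3: d²=74 > ρ²=59 → inactive
F = F_att + ΣF_rep = (-22.5242,-5.9031)
Δp = p'−p = (-4.5048,-1.1806); α = Δx/Fx = (-13019/2890) / (-13019/578) = 1/5
check: Δy/Fy = (-1706/1445) / (-1706/289) = 1/5 ✓

α = 1/5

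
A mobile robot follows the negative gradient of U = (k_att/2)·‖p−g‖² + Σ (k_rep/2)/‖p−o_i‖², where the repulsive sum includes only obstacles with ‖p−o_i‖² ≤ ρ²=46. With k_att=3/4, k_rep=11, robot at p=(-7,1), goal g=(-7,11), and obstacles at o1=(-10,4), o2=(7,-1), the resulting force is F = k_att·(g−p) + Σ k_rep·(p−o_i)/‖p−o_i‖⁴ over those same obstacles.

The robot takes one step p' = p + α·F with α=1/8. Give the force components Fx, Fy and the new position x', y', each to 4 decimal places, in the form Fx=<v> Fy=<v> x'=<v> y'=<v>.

Fx=0.1019 Fy=7.3981 x'=-6.9873 y'=1.9248

F_att = 3/4·(g−p) = 3/4·(0,10) = (0.0000,7.5000)
o1: d²=18 ≤ ρ²=46; F_rep = 11·(3,-3)/18² = (0.1019,-0.1019)
o2: d²=200 > ρ²=46 → inactive
F = F_att + ΣF_rep = (0.1019,7.3981)
p' = p + 1/8·F = (-6.9873,1.9248)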